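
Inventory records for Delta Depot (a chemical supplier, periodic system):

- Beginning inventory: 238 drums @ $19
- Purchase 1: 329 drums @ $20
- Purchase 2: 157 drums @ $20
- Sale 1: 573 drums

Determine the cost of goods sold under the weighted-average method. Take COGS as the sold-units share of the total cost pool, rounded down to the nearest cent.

Sale 1, sell 573: 573/724 × $14,242.00 → $11,271.63
Ending inventory (cost pool remaining) = $2,970.37

COGS = $11,271.63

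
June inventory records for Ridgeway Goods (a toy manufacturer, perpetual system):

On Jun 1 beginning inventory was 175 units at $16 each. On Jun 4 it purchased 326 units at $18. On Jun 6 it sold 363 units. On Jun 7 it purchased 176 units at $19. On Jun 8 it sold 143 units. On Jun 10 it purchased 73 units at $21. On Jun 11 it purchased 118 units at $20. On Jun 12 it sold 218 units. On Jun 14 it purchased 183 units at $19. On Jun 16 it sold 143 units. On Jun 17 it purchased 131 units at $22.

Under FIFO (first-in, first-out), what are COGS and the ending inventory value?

COGS = $15,885; ending inventory = $6,379

Jun 6, 363 sold [FIFO — oldest first]: 175 @ $16 + 188 @ $18 = $6,184
Jun 8, 143 sold [FIFO — oldest first]: 138 @ $18 + 5 @ $19 = $2,579
Jun 12, 218 sold [FIFO — oldest first]: 171 @ $19 + 47 @ $21 = $4,236
Jun 16, 143 sold [FIFO — oldest first]: 26 @ $21 + 117 @ $20 = $2,886
Total COGS = $6,184 + $2,579 + $4,236 + $2,886 = $15,885
Ending inventory: 1 @ $20 + 183 @ $19 + 131 @ $22 = $6,379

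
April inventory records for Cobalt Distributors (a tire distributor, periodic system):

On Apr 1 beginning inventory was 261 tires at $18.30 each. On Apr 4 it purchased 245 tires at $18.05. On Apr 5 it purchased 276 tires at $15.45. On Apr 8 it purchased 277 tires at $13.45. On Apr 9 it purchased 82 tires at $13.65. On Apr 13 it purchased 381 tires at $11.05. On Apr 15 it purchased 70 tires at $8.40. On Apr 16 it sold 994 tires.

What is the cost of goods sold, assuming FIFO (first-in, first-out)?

COGS = $16,314.15

Apr 16, 994 sold [FIFO — oldest first]: 261 @ $18.30 + 245 @ $18.05 + 276 @ $15.45 + 212 @ $13.45 = $16,314.15
Ending inventory: 65 @ $13.45 + 82 @ $13.65 + 381 @ $11.05 + 70 @ $8.40 = $6,791.60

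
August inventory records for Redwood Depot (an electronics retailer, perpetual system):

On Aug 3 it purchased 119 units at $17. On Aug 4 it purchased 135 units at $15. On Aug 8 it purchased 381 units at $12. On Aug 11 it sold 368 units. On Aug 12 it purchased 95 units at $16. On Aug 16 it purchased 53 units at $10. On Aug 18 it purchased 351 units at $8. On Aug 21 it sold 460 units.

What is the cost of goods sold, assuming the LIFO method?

Aug 11, 368 sold [LIFO — newest first]: 368 @ $12 = $4,416
Aug 21, 460 sold [LIFO — newest first]: 351 @ $8 + 53 @ $10 + 56 @ $16 = $4,234
Total COGS = $4,416 + $4,234 = $8,650
Ending inventory: 119 @ $17 + 135 @ $15 + 13 @ $12 + 39 @ $16 = $4,828

COGS = $8,650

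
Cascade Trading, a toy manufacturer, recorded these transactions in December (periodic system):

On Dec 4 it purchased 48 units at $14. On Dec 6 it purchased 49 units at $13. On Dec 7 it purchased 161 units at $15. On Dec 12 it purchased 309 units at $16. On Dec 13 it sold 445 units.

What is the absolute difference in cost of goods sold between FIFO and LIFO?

$268

FIFO COGS: 48 @ $14 + 49 @ $13 + 161 @ $15 + 187 @ $16 = $6,716
LIFO COGS: 309 @ $16 + 136 @ $15 = $6,984
Difference = |$6,716 − $6,984| = $268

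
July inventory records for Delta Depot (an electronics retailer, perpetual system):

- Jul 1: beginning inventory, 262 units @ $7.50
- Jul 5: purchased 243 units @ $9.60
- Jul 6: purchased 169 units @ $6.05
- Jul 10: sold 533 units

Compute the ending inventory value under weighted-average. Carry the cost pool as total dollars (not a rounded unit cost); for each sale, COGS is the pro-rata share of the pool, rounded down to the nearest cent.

After Jul 1: 262 on hand, pool $1,965.00 (≈ $7.5000 each)
After Jul 5: 505 on hand, pool $4,297.80 (≈ $8.5105 each)
After Jul 6: 674 on hand, pool $5,320.25 (≈ $7.8935 each)
Jul 10, sell 533: 533/674 × $5,320.25 → $4,207.26
Ending inventory (cost pool remaining) = $1,112.99

Ending inventory = $1,112.99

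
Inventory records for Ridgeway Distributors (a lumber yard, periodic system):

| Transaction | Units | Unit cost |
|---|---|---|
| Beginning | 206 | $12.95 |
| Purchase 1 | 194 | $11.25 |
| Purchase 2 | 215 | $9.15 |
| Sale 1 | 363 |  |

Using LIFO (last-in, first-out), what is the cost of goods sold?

Sale 1 (363) [LIFO — newest first]: 215 @ $9.15 + 148 @ $11.25 = $3,632.25
Ending inventory: 206 @ $12.95 + 46 @ $11.25 = $3,185.20

COGS = $3,632.25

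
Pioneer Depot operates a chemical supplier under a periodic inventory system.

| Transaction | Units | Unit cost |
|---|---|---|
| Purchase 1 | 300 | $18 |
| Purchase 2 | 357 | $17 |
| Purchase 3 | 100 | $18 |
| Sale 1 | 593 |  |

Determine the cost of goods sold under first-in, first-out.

COGS = $10,381

Sale 1 (593) [FIFO — oldest first]: 300 @ $18 + 293 @ $17 = $10,381
Ending inventory: 64 @ $17 + 100 @ $18 = $2,888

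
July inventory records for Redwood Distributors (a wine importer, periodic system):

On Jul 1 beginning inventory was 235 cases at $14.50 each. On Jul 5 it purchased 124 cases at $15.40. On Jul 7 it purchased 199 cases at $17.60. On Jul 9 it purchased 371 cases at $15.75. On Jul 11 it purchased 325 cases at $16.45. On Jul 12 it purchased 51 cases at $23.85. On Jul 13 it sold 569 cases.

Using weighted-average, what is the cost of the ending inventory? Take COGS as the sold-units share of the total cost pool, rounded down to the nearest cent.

Jul 13, sell 569: 569/1305 × $21,225.35 → $9,254.57
Ending inventory (cost pool remaining) = $11,970.78

Ending inventory = $11,970.78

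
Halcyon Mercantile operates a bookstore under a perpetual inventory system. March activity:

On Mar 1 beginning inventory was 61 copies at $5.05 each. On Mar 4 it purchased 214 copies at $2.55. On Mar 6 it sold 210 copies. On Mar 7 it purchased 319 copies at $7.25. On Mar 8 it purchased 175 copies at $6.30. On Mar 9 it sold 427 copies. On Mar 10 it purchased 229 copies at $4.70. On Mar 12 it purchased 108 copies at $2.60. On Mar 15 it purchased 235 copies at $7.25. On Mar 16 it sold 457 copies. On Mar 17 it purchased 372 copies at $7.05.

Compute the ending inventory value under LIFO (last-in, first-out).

Ending inventory = $3,967.10

Mar 6, 210 sold [LIFO — newest first]: 210 @ $2.55 = $535.50
Mar 9, 427 sold [LIFO — newest first]: 175 @ $6.30 + 252 @ $7.25 = $2,929.50
Mar 16, 457 sold [LIFO — newest first]: 235 @ $7.25 + 108 @ $2.60 + 114 @ $4.70 = $2,520.35
Total COGS = $535.50 + $2,929.50 + $2,520.35 = $5,985.35
Ending inventory: 61 @ $5.05 + 4 @ $2.55 + 67 @ $7.25 + 115 @ $4.70 + 372 @ $7.05 = $3,967.10
Check: goods available $9,952.45 = COGS $5,985.35 + ending $3,967.10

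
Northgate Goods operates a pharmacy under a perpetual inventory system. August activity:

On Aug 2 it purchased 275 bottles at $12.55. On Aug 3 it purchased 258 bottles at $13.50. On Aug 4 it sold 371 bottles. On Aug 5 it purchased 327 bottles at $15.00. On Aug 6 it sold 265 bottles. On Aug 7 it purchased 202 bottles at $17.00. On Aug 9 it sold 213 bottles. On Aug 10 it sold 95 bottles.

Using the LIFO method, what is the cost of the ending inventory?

Aug 4, 371 sold [LIFO — newest first]: 258 @ $13.50 + 113 @ $12.55 = $4,901.15
Aug 6, 265 sold [LIFO — newest first]: 265 @ $15.00 = $3,975.00
Aug 9, 213 sold [LIFO — newest first]: 202 @ $17.00 + 11 @ $15.00 = $3,599.00
Aug 10, 95 sold [LIFO — newest first]: 51 @ $15.00 + 44 @ $12.55 = $1,317.20
Total COGS = $4,901.15 + $3,975.00 + $3,599.00 + $1,317.20 = $13,792.35
Ending inventory: 118 @ $12.55 = $1,480.90

Ending inventory = $1,480.90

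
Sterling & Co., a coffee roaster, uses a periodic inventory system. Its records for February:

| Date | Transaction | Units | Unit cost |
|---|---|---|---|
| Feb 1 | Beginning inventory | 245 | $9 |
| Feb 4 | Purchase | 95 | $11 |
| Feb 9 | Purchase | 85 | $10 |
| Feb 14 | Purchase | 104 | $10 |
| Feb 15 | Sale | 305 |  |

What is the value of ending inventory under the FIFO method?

Ending inventory = $2,275

Feb 15, 305 sold [FIFO — oldest first]: 245 @ $9 + 60 @ $11 = $2,865
Ending inventory: 35 @ $11 + 85 @ $10 + 104 @ $10 = $2,275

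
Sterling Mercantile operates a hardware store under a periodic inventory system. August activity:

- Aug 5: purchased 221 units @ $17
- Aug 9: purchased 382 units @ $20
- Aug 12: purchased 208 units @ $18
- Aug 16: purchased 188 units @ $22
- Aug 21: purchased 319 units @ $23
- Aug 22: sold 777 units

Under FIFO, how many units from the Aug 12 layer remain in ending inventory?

34

Aug 22, 777 sold [FIFO — oldest first]: 221 @ $17 + 382 @ $20 + 174 @ $18 = $14,529
Ending inventory: 34 @ $18 + 188 @ $22 + 319 @ $23 = $12,085
Check: goods available $26,614 = COGS $14,529 + ending $12,085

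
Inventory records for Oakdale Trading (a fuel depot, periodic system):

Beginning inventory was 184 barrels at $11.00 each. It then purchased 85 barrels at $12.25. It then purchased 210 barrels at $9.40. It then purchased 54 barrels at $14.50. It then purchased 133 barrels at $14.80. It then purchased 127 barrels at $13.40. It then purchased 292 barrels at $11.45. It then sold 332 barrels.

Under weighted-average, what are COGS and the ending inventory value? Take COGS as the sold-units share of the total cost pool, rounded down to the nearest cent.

Sale 1, sell 332: 332/1085 × $12,835.85 → $3,927.65
Ending inventory (cost pool remaining) = $8,908.20
Check: goods available $12,835.85 = COGS $3,927.65 + ending $8,908.20

COGS = $3,927.65; ending inventory = $8,908.20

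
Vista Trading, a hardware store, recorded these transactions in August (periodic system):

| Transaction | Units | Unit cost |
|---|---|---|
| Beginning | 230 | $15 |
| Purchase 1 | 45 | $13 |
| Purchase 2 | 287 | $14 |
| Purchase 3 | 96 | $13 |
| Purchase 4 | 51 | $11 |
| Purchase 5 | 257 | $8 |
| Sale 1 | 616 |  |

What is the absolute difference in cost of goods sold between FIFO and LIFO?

$1,922

FIFO COGS: 230 @ $15 + 45 @ $13 + 287 @ $14 + 54 @ $13 = $8,755
LIFO COGS: 257 @ $8 + 51 @ $11 + 96 @ $13 + 212 @ $14 = $6,833
Difference = |$8,755 − $6,833| = $1,922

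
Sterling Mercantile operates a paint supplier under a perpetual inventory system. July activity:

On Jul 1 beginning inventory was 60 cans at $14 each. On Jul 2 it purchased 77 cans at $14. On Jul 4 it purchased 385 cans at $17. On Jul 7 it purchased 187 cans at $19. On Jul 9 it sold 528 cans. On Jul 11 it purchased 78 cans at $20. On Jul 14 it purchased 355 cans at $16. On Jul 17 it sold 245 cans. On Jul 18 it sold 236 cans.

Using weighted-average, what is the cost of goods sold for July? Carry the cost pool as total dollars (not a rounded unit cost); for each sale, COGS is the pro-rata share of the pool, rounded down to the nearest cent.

After Jul 1: 60 on hand, pool $840.00 (≈ $14.0000 each)
After Jul 2: 137 on hand, pool $1,918.00 (≈ $14.0000 each)
After Jul 4: 522 on hand, pool $8,463.00 (≈ $16.2126 each)
After Jul 7: 709 on hand, pool $12,016.00 (≈ $16.9478 each)
Jul 9, sell 528: 528/709 × $12,016.00 → $8,948.44
After Jul 11: 259 on hand, pool $4,627.56 (≈ $17.8670 each)
After Jul 14: 614 on hand, pool $10,307.56 (≈ $16.7876 each)
Jul 17, sell 245: 245/614 × $10,307.56 → $4,112.95
Jul 18, sell 236: 236/369 × $6,194.61 → $3,961.86
Total COGS = $8,948.44 + $4,112.95 + $3,961.86 = $17,023.25
Ending inventory (cost pool remaining) = $2,232.75

COGS = $17,023.25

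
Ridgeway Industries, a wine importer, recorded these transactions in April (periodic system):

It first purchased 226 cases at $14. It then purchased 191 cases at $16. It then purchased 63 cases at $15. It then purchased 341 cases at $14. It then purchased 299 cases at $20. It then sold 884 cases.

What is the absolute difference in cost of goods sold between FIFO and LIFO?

$1,396

FIFO COGS: 226 @ $14 + 191 @ $16 + 63 @ $15 + 341 @ $14 + 63 @ $20 = $13,199
LIFO COGS: 299 @ $20 + 341 @ $14 + 63 @ $15 + 181 @ $16 = $14,595
Difference = |$13,199 − $14,595| = $1,396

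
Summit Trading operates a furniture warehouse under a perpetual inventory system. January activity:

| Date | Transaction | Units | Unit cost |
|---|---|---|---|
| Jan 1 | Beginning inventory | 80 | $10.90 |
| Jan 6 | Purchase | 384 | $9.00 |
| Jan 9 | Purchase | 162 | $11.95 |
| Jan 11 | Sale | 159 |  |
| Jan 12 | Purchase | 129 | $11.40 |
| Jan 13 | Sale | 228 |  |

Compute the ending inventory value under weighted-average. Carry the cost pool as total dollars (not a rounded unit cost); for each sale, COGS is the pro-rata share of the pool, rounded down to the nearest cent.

Ending inventory = $3,793.31

After Jan 1: 80 on hand, pool $872.00 (≈ $10.9000 each)
After Jan 6: 464 on hand, pool $4,328.00 (≈ $9.3276 each)
After Jan 9: 626 on hand, pool $6,263.90 (≈ $10.0062 each)
Jan 11, sell 159: 159/626 × $6,263.90 → $1,590.99
After Jan 12: 596 on hand, pool $6,143.51 (≈ $10.3079 each)
Jan 13, sell 228: 228/596 × $6,143.51 → $2,350.20
Total COGS = $1,590.99 + $2,350.20 = $3,941.19
Ending inventory (cost pool remaining) = $3,793.31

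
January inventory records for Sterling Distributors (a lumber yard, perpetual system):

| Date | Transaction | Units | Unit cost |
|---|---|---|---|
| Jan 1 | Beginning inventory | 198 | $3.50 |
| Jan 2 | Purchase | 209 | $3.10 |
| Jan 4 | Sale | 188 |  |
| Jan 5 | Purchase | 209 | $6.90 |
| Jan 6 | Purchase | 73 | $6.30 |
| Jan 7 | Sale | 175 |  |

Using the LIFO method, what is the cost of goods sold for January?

Jan 4, 188 sold [LIFO — newest first]: 188 @ $3.10 = $582.80
Jan 7, 175 sold [LIFO — newest first]: 73 @ $6.30 + 102 @ $6.90 = $1,163.70
Total COGS = $582.80 + $1,163.70 = $1,746.50
Ending inventory: 198 @ $3.50 + 21 @ $3.10 + 107 @ $6.90 = $1,496.40

COGS = $1,746.50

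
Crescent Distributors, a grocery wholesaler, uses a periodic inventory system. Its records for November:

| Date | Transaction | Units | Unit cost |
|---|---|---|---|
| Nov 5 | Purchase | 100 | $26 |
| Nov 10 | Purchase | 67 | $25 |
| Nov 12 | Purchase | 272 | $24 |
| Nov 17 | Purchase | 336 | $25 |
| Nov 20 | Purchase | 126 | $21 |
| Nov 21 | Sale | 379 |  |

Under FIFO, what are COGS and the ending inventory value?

Nov 21, 379 sold [FIFO — oldest first]: 100 @ $26 + 67 @ $25 + 212 @ $24 = $9,363
Ending inventory: 60 @ $24 + 336 @ $25 + 126 @ $21 = $12,486
Check: goods available $21,849 = COGS $9,363 + ending $12,486

COGS = $9,363; ending inventory = $12,486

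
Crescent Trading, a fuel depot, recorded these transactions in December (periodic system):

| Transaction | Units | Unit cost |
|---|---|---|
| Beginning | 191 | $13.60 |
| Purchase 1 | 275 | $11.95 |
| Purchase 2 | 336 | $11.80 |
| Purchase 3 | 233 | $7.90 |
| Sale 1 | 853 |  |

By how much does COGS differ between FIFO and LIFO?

FIFO COGS: 191 @ $13.60 + 275 @ $11.95 + 336 @ $11.80 + 51 @ $7.90 = $10,251.55
LIFO COGS: 233 @ $7.90 + 336 @ $11.80 + 275 @ $11.95 + 9 @ $13.60 = $9,214.15
Difference = |$10,251.55 − $9,214.15| = $1,037.40

$1,037.40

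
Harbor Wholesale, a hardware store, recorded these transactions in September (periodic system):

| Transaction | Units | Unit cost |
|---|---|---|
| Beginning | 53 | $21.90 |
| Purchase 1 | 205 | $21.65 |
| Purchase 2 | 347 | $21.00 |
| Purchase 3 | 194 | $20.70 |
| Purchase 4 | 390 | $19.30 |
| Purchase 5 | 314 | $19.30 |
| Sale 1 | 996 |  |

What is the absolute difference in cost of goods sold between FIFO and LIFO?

$1,042.85

FIFO COGS: 53 @ $21.90 + 205 @ $21.65 + 347 @ $21.00 + 194 @ $20.70 + 197 @ $19.30 = $20,703.85
LIFO COGS: 314 @ $19.30 + 390 @ $19.30 + 194 @ $20.70 + 98 @ $21.00 = $19,661.00
Difference = |$20,703.85 − $19,661.00| = $1,042.85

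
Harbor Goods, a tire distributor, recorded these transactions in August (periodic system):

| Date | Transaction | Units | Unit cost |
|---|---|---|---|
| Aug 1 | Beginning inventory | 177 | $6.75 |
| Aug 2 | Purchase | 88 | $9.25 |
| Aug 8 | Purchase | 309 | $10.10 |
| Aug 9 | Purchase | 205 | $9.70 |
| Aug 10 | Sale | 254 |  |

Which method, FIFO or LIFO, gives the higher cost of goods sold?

LIFO

FIFO COGS: 177 @ $6.75 + 77 @ $9.25 = $1,907.00
LIFO COGS: 205 @ $9.70 + 49 @ $10.10 = $2,483.40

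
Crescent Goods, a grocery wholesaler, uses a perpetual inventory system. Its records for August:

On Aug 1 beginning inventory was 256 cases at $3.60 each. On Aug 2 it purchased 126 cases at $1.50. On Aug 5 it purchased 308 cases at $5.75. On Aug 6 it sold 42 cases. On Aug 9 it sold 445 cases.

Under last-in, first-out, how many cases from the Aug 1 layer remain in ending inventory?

Aug 6, 42 sold [LIFO — newest first]: 42 @ $5.75 = $241.50
Aug 9, 445 sold [LIFO — newest first]: 266 @ $5.75 + 126 @ $1.50 + 53 @ $3.60 = $1,909.30
Total COGS = $241.50 + $1,909.30 = $2,150.80
Ending inventory: 203 @ $3.60 = $730.80

203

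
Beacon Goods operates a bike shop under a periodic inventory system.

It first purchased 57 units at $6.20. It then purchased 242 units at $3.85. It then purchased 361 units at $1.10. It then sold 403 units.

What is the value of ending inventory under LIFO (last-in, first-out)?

Ending inventory = $1,123.40

Sale 1 (403) [LIFO — newest first]: 361 @ $1.10 + 42 @ $3.85 = $558.80
Ending inventory: 57 @ $6.20 + 200 @ $3.85 = $1,123.40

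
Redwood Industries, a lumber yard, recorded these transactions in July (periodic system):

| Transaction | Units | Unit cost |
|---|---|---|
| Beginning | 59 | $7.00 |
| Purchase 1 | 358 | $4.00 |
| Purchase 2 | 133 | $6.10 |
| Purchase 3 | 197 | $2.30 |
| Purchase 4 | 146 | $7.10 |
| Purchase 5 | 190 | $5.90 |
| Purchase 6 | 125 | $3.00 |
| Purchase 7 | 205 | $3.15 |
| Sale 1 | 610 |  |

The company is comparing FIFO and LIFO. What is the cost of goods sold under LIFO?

COGS = $2,780.75

FIFO COGS: 59 @ $7.00 + 358 @ $4.00 + 133 @ $6.10 + 60 @ $2.30 = $2,794.30
LIFO COGS: 205 @ $3.15 + 125 @ $3.00 + 190 @ $5.90 + 90 @ $7.10 = $2,780.75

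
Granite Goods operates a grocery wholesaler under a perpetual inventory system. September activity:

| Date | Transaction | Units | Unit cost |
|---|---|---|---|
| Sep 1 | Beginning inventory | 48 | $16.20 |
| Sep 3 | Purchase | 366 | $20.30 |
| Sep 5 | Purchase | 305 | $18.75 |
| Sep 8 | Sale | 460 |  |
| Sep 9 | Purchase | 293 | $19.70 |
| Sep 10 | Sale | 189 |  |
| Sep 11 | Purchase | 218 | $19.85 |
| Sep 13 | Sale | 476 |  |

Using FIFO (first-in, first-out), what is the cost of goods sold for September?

COGS = $21,941.30

Sep 8, 460 sold [FIFO — oldest first]: 48 @ $16.20 + 366 @ $20.30 + 46 @ $18.75 = $9,069.90
Sep 10, 189 sold [FIFO — oldest first]: 189 @ $18.75 = $3,543.75
Sep 13, 476 sold [FIFO — oldest first]: 70 @ $18.75 + 293 @ $19.70 + 113 @ $19.85 = $9,327.65
Total COGS = $9,069.90 + $3,543.75 + $9,327.65 = $21,941.30
Ending inventory: 105 @ $19.85 = $2,084.25
Check: goods available $24,025.55 = COGS $21,941.30 + ending $2,084.25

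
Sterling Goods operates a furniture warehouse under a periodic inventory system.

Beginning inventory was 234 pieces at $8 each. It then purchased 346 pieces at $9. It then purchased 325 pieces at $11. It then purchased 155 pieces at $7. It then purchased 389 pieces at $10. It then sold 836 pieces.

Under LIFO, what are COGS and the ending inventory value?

Sale 1 (836) [LIFO — newest first]: 389 @ $10 + 155 @ $7 + 292 @ $11 = $8,187
Ending inventory: 234 @ $8 + 346 @ $9 + 33 @ $11 = $5,349
Check: goods available $13,536 = COGS $8,187 + ending $5,349

COGS = $8,187; ending inventory = $5,349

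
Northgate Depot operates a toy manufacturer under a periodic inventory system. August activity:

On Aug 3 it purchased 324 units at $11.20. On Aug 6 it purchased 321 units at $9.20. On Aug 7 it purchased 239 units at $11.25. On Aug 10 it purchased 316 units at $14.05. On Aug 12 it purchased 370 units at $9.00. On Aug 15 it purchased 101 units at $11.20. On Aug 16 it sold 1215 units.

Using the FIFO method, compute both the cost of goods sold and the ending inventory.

Aug 16, 1215 sold [FIFO — oldest first]: 324 @ $11.20 + 321 @ $9.20 + 239 @ $11.25 + 316 @ $14.05 + 15 @ $9.00 = $13,845.55
Ending inventory: 355 @ $9.00 + 101 @ $11.20 = $4,326.20
Check: goods available $18,171.75 = COGS $13,845.55 + ending $4,326.20

COGS = $13,845.55; ending inventory = $4,326.20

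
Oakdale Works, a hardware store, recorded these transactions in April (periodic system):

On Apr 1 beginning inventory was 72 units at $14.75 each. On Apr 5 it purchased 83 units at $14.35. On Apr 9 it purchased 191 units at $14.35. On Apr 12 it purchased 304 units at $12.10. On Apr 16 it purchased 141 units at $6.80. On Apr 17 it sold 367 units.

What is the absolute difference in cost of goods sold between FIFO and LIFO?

FIFO COGS: 72 @ $14.75 + 83 @ $14.35 + 191 @ $14.35 + 21 @ $12.10 = $5,248.00
LIFO COGS: 141 @ $6.80 + 226 @ $12.10 = $3,693.40
Difference = |$5,248.00 − $3,693.40| = $1,554.60

$1,554.60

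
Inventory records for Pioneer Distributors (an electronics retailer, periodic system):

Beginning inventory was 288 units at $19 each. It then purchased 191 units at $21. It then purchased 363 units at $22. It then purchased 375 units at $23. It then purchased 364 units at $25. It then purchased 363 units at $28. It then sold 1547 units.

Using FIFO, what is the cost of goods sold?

COGS = $34,344

Sale 1 (1547) [FIFO — oldest first]: 288 @ $19 + 191 @ $21 + 363 @ $22 + 375 @ $23 + 330 @ $25 = $34,344
Ending inventory: 34 @ $25 + 363 @ $28 = $11,014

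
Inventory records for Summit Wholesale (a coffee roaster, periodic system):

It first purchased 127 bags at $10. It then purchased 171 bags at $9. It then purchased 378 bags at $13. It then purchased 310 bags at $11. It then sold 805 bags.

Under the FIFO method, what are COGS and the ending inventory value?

COGS = $9,142; ending inventory = $1,991

Sale 1 (805) [FIFO — oldest first]: 127 @ $10 + 171 @ $9 + 378 @ $13 + 129 @ $11 = $9,142
Ending inventory: 181 @ $11 = $1,991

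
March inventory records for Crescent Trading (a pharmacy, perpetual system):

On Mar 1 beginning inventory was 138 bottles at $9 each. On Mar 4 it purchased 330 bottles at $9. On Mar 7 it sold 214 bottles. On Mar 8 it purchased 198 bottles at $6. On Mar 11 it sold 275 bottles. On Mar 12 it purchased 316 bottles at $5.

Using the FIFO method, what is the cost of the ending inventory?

Ending inventory = $2,642

Mar 7, 214 sold [FIFO — oldest first]: 138 @ $9 + 76 @ $9 = $1,926
Mar 11, 275 sold [FIFO — oldest first]: 254 @ $9 + 21 @ $6 = $2,412
Total COGS = $1,926 + $2,412 = $4,338
Ending inventory: 177 @ $6 + 316 @ $5 = $2,642
Check: goods available $6,980 = COGS $4,338 + ending $2,642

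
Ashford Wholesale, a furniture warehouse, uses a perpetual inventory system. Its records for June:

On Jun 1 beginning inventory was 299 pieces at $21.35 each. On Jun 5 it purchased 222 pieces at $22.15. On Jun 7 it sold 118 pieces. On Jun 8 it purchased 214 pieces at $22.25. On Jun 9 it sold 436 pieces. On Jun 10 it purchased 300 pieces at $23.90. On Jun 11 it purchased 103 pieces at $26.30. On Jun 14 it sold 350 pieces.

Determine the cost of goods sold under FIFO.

Jun 7, 118 sold [FIFO — oldest first]: 118 @ $21.35 = $2,519.30
Jun 9, 436 sold [FIFO — oldest first]: 181 @ $21.35 + 222 @ $22.15 + 33 @ $22.25 = $9,515.90
Jun 14, 350 sold [FIFO — oldest first]: 181 @ $22.25 + 169 @ $23.90 = $8,066.35
Total COGS = $2,519.30 + $9,515.90 + $8,066.35 = $20,101.55
Ending inventory: 131 @ $23.90 + 103 @ $26.30 = $5,839.80

COGS = $20,101.55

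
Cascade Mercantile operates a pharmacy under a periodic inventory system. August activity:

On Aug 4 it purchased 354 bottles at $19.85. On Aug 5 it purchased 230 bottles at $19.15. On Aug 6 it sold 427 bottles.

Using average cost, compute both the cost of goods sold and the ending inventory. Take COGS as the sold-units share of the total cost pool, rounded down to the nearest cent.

COGS = $8,358.23; ending inventory = $3,073.17

Aug 6, sell 427: 427/584 × $11,431.40 → $8,358.23
Ending inventory (cost pool remaining) = $3,073.17
Check: goods available $11,431.40 = COGS $8,358.23 + ending $3,073.17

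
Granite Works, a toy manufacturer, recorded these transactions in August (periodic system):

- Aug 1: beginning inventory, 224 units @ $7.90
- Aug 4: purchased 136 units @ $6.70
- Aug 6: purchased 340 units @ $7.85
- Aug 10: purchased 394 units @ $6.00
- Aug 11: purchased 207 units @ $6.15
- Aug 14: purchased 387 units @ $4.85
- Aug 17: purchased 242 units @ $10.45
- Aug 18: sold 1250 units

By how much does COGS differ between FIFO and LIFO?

$473.30

FIFO COGS: 224 @ $7.90 + 136 @ $6.70 + 340 @ $7.85 + 394 @ $6.00 + 156 @ $6.15 = $8,673.20
LIFO COGS: 242 @ $10.45 + 387 @ $4.85 + 207 @ $6.15 + 394 @ $6.00 + 20 @ $7.85 = $8,199.90
Difference = |$8,673.20 − $8,199.90| = $473.30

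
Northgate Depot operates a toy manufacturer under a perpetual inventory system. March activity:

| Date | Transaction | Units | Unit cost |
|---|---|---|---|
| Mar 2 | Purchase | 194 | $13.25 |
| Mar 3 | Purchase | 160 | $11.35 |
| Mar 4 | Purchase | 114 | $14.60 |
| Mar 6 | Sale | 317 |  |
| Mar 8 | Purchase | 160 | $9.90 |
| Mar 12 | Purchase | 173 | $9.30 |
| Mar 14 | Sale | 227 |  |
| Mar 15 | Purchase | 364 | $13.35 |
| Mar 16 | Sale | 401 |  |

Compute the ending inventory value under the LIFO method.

Mar 6, 317 sold [LIFO — newest first]: 114 @ $14.60 + 160 @ $11.35 + 43 @ $13.25 = $4,050.15
Mar 14, 227 sold [LIFO — newest first]: 173 @ $9.30 + 54 @ $9.90 = $2,143.50
Mar 16, 401 sold [LIFO — newest first]: 364 @ $13.35 + 37 @ $9.90 = $5,225.70
Total COGS = $4,050.15 + $2,143.50 + $5,225.70 = $11,419.35
Ending inventory: 151 @ $13.25 + 69 @ $9.90 = $2,683.85
Check: goods available $14,103.20 = COGS $11,419.35 + ending $2,683.85

Ending inventory = $2,683.85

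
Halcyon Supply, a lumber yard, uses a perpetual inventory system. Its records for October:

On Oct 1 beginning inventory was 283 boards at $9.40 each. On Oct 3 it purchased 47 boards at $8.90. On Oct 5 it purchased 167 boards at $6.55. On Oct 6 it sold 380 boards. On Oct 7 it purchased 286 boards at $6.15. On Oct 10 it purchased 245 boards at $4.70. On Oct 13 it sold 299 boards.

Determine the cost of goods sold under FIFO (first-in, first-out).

COGS = $5,291.65

Oct 6, 380 sold [FIFO — oldest first]: 283 @ $9.40 + 47 @ $8.90 + 50 @ $6.55 = $3,406.00
Oct 13, 299 sold [FIFO — oldest first]: 117 @ $6.55 + 182 @ $6.15 = $1,885.65
Total COGS = $3,406.00 + $1,885.65 = $5,291.65
Ending inventory: 104 @ $6.15 + 245 @ $4.70 = $1,791.10
Check: goods available $7,082.75 = COGS $5,291.65 + ending $1,791.10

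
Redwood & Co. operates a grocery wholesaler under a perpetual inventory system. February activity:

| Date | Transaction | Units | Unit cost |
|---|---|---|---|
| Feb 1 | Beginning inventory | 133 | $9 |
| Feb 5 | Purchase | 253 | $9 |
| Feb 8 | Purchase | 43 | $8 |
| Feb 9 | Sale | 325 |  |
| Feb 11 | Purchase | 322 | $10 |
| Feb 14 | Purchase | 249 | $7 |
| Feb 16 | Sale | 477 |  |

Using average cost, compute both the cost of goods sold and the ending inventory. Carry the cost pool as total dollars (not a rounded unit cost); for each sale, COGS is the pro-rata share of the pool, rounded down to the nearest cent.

COGS = $7,053.68; ending inventory = $1,727.32

After Feb 1: 133 on hand, pool $1,197.00 (≈ $9.0000 each)
After Feb 5: 386 on hand, pool $3,474.00 (≈ $9.0000 each)
After Feb 8: 429 on hand, pool $3,818.00 (≈ $8.8998 each)
Feb 9, sell 325: 325/429 × $3,818.00 → $2,892.42
After Feb 11: 426 on hand, pool $4,145.58 (≈ $9.7314 each)
After Feb 14: 675 on hand, pool $5,888.58 (≈ $8.7238 each)
Feb 16, sell 477: 477/675 × $5,888.58 → $4,161.26
Total COGS = $2,892.42 + $4,161.26 = $7,053.68
Ending inventory (cost pool remaining) = $1,727.32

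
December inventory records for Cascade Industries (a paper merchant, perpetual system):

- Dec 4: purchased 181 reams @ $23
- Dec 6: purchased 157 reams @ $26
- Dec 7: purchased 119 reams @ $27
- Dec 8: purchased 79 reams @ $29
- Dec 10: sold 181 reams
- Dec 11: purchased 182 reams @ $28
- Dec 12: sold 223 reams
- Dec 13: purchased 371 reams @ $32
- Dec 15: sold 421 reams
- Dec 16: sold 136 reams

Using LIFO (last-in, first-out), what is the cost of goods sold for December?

Dec 10, 181 sold [LIFO — newest first]: 79 @ $29 + 102 @ $27 = $5,045
Dec 12, 223 sold [LIFO — newest first]: 182 @ $28 + 17 @ $27 + 24 @ $26 = $6,179
Dec 15, 421 sold [LIFO — newest first]: 371 @ $32 + 50 @ $26 = $13,172
Dec 16, 136 sold [LIFO — newest first]: 83 @ $26 + 53 @ $23 = $3,377
Total COGS = $5,045 + $6,179 + $13,172 + $3,377 = $27,773
Ending inventory: 128 @ $23 = $2,944

COGS = $27,773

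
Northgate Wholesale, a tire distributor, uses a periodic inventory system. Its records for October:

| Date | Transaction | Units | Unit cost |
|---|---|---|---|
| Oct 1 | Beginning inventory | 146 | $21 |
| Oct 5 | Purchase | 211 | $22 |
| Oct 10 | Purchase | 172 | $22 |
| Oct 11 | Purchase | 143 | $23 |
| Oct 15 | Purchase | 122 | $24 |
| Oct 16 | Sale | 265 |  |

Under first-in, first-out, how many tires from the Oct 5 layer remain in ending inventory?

92

Oct 16, 265 sold [FIFO — oldest first]: 146 @ $21 + 119 @ $22 = $5,684
Ending inventory: 92 @ $22 + 172 @ $22 + 143 @ $23 + 122 @ $24 = $12,025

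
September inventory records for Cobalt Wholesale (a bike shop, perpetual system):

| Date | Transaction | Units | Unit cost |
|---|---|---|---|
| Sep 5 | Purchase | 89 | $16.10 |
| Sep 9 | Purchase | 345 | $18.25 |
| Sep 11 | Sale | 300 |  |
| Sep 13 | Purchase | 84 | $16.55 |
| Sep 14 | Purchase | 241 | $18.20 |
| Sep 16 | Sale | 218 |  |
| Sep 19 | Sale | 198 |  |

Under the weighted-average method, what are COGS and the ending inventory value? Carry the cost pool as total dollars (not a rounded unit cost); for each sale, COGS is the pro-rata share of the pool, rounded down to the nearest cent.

After Sep 5: 89 on hand, pool $1,432.90 (≈ $16.1000 each)
After Sep 9: 434 on hand, pool $7,729.15 (≈ $17.8091 each)
Sep 11, sell 300: 300/434 × $7,729.15 → $5,342.73
After Sep 13: 218 on hand, pool $3,776.62 (≈ $17.3239 each)
After Sep 14: 459 on hand, pool $8,162.82 (≈ $17.7839 each)
Sep 16, sell 218: 218/459 × $8,162.82 → $3,876.89
Sep 19, sell 198: 198/241 × $4,285.93 → $3,521.22
Total COGS = $5,342.73 + $3,876.89 + $3,521.22 = $12,740.84
Ending inventory (cost pool remaining) = $764.71

COGS = $12,740.84; ending inventory = $764.71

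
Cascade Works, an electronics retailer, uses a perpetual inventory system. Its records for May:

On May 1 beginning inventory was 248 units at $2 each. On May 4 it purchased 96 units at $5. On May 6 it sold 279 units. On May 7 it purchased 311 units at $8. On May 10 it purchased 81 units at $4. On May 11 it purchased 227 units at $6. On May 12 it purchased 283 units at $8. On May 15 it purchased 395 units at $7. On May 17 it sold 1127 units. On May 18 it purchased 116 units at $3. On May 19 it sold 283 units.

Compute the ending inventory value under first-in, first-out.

May 6, 279 sold [FIFO — oldest first]: 248 @ $2 + 31 @ $5 = $651
May 17, 1127 sold [FIFO — oldest first]: 65 @ $5 + 311 @ $8 + 81 @ $4 + 227 @ $6 + 283 @ $8 + 160 @ $7 = $7,883
May 19, 283 sold [FIFO — oldest first]: 235 @ $7 + 48 @ $3 = $1,789
Total COGS = $651 + $7,883 + $1,789 = $10,323
Ending inventory: 68 @ $3 = $204
Check: goods available $10,527 = COGS $10,323 + ending $204

Ending inventory = $204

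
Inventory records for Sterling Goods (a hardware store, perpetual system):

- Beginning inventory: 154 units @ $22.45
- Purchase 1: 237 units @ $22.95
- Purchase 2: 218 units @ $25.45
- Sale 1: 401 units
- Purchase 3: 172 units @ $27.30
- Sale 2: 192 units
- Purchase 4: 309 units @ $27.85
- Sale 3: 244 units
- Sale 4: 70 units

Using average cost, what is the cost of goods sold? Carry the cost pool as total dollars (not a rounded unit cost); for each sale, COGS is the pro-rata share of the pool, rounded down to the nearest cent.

COGS = $22,823.02

After Beginning: 154 on hand, pool $3,457.30 (≈ $22.4500 each)
After Purchase 1: 391 on hand, pool $8,896.45 (≈ $22.7531 each)
After Purchase 2: 609 on hand, pool $14,444.55 (≈ $23.7185 each)
Sale 1, sell 401: 401/609 × $14,444.55 → $9,511.10
After Purchase 3: 380 on hand, pool $9,629.05 (≈ $25.3396 each)
Sale 2, sell 192: 192/380 × $9,629.05 → $4,865.20
After Purchase 4: 497 on hand, pool $13,369.50 (≈ $26.9004 each)
Sale 3, sell 244: 244/497 × $13,369.50 → $6,563.69
Sale 4, sell 70: 70/253 × $6,805.81 → $1,883.03
Total COGS = $9,511.10 + $4,865.20 + $6,563.69 + $1,883.03 = $22,823.02
Ending inventory (cost pool remaining) = $4,922.78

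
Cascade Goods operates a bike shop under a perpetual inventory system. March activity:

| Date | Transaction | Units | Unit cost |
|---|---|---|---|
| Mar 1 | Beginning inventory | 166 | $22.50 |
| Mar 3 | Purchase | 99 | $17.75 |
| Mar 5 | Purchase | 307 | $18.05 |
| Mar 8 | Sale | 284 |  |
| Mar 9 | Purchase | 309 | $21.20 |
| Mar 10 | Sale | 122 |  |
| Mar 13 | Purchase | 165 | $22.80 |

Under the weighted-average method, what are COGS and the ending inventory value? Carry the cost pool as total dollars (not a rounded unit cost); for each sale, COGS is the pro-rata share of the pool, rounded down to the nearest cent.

COGS = $7,952.17; ending inventory = $13,394.23

After Mar 1: 166 on hand, pool $3,735.00 (≈ $22.5000 each)
After Mar 3: 265 on hand, pool $5,492.25 (≈ $20.7255 each)
After Mar 5: 572 on hand, pool $11,033.60 (≈ $19.2895 each)
Mar 8, sell 284: 284/572 × $11,033.60 → $5,478.22
After Mar 9: 597 on hand, pool $12,106.18 (≈ $20.2784 each)
Mar 10, sell 122: 122/597 × $12,106.18 → $2,473.95
After Mar 13: 640 on hand, pool $13,394.23 (≈ $20.9285 each)
Total COGS = $5,478.22 + $2,473.95 = $7,952.17
Ending inventory (cost pool remaining) = $13,394.23
Check: goods available $21,346.40 = COGS $7,952.17 + ending $13,394.23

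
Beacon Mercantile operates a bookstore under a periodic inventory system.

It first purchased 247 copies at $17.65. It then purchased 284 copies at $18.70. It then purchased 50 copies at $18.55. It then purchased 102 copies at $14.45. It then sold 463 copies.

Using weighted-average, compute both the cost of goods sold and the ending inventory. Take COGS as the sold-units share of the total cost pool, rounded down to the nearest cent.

Sale 1, sell 463: 463/683 × $12,071.75 → $8,183.33
Ending inventory (cost pool remaining) = $3,888.42
Check: goods available $12,071.75 = COGS $8,183.33 + ending $3,888.42

COGS = $8,183.33; ending inventory = $3,888.42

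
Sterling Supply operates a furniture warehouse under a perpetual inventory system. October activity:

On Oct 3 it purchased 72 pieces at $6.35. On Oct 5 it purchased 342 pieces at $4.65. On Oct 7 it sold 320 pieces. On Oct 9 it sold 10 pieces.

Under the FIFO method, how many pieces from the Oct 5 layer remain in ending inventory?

Oct 7, 320 sold [FIFO — oldest first]: 72 @ $6.35 + 248 @ $4.65 = $1,610.40
Oct 9, 10 sold [FIFO — oldest first]: 10 @ $4.65 = $46.50
Total COGS = $1,610.40 + $46.50 = $1,656.90
Ending inventory: 84 @ $4.65 = $390.60
Check: goods available $2,047.50 = COGS $1,656.90 + ending $390.60

84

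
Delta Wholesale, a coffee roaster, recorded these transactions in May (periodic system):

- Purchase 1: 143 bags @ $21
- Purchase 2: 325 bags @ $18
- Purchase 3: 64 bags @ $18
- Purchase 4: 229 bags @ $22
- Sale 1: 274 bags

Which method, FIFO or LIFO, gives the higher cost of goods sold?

FIFO COGS: 143 @ $21 + 131 @ $18 = $5,361
LIFO COGS: 229 @ $22 + 45 @ $18 = $5,848

LIFO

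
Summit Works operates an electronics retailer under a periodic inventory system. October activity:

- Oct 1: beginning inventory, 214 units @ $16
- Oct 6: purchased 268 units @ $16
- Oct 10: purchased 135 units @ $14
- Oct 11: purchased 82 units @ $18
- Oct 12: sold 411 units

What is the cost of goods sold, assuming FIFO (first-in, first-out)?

COGS = $6,576

Oct 12, 411 sold [FIFO — oldest first]: 214 @ $16 + 197 @ $16 = $6,576
Ending inventory: 71 @ $16 + 135 @ $14 + 82 @ $18 = $4,502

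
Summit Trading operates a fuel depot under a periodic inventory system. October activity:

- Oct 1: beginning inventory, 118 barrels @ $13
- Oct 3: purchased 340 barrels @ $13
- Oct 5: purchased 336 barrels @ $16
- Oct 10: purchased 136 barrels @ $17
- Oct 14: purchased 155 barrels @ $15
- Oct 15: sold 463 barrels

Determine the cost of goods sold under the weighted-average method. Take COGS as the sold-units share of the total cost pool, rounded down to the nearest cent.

Oct 15, sell 463: 463/1085 × $15,967.00 → $6,813.56
Ending inventory (cost pool remaining) = $9,153.44

COGS = $6,813.56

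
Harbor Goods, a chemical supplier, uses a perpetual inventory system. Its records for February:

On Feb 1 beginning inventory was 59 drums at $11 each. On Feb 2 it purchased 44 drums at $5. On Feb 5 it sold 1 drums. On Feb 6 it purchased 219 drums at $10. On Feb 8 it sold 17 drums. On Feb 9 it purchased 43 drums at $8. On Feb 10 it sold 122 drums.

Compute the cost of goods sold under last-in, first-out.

Feb 5, 1 sold [LIFO — newest first]: 1 @ $5 = $5
Feb 8, 17 sold [LIFO — newest first]: 17 @ $10 = $170
Feb 10, 122 sold [LIFO — newest first]: 43 @ $8 + 79 @ $10 = $1,134
Total COGS = $5 + $170 + $1,134 = $1,309
Ending inventory: 59 @ $11 + 43 @ $5 + 123 @ $10 = $2,094

COGS = $1,309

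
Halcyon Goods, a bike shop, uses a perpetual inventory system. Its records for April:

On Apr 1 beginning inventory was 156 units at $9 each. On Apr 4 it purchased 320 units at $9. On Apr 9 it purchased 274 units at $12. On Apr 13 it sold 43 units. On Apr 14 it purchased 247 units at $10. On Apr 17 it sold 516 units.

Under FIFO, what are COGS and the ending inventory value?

COGS = $5,280; ending inventory = $4,762

Apr 13, 43 sold [FIFO — oldest first]: 43 @ $9 = $387
Apr 17, 516 sold [FIFO — oldest first]: 113 @ $9 + 320 @ $9 + 83 @ $12 = $4,893
Total COGS = $387 + $4,893 = $5,280
Ending inventory: 191 @ $12 + 247 @ $10 = $4,762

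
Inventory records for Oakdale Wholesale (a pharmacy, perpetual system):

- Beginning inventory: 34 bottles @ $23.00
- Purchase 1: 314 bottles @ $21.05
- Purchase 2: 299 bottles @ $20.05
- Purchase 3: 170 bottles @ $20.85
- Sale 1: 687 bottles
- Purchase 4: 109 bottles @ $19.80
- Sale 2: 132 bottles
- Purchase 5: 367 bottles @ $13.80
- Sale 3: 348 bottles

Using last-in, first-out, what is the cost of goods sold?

COGS = $21,573.10

Sale 1 (687) [LIFO — newest first]: 170 @ $20.85 + 299 @ $20.05 + 218 @ $21.05 = $14,128.35
Sale 2 (132) [LIFO — newest first]: 109 @ $19.80 + 23 @ $21.05 = $2,642.35
Sale 3 (348) [LIFO — newest first]: 348 @ $13.80 = $4,802.40
Total COGS = $14,128.35 + $2,642.35 + $4,802.40 = $21,573.10
Ending inventory: 34 @ $23.00 + 73 @ $21.05 + 19 @ $13.80 = $2,580.85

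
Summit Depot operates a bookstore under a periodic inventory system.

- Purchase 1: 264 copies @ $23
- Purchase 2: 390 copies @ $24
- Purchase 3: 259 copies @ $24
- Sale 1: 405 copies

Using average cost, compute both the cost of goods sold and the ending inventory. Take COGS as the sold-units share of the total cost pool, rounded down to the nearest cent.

COGS = $9,602.89; ending inventory = $12,045.11

Sale 1, sell 405: 405/913 × $21,648.00 → $9,602.89
Ending inventory (cost pool remaining) = $12,045.11
Check: goods available $21,648.00 = COGS $9,602.89 + ending $12,045.11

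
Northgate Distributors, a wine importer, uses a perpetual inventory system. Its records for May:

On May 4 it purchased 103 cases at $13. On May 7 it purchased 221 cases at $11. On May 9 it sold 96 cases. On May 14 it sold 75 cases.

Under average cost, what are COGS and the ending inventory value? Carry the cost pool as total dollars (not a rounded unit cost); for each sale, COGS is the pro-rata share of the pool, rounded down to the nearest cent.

COGS = $1,989.71; ending inventory = $1,780.29

After May 4: 103 on hand, pool $1,339.00 (≈ $13.0000 each)
After May 7: 324 on hand, pool $3,770.00 (≈ $11.6358 each)
May 9, sell 96: 96/324 × $3,770.00 → $1,117.03
May 14, sell 75: 75/228 × $2,652.97 → $872.68
Total COGS = $1,117.03 + $872.68 = $1,989.71
Ending inventory (cost pool remaining) = $1,780.29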